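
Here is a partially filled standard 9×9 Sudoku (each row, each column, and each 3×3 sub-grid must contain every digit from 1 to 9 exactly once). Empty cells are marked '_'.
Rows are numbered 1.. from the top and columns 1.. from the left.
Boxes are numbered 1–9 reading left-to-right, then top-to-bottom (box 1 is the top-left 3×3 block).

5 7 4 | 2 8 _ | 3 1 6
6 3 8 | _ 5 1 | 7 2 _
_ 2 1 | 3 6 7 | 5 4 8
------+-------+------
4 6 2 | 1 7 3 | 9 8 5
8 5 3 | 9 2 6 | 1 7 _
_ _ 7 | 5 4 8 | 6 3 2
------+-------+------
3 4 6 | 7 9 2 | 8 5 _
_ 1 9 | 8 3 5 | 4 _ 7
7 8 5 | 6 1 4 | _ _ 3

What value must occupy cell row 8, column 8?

6

Row 8 already contains {1, 3, 4, 5, 7, 8, 9}.
Column 8 already contains {1, 2, 3, 4, 5, 7, 8}.
Its 3×3 block (box 9) already contains {3, 4, 5, 7, 8}.
The only value from 1–9 not eliminated is 6, so row 8, column 8 = 6.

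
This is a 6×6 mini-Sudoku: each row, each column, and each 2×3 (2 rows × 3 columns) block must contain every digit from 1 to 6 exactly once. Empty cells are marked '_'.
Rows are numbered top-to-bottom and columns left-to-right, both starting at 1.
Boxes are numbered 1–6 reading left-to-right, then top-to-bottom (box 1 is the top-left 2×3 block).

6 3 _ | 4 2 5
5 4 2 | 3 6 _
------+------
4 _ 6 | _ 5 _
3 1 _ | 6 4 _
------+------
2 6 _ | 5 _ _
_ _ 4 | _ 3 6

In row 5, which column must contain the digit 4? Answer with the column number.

6

Consider where 4 can go in row 5.
R5C3 is out (column 3 already has a 4).
R5C5 is out (column 5 already has a 4).
So the only cell in row 5 that can hold 4 is R5C6.
That is column 6.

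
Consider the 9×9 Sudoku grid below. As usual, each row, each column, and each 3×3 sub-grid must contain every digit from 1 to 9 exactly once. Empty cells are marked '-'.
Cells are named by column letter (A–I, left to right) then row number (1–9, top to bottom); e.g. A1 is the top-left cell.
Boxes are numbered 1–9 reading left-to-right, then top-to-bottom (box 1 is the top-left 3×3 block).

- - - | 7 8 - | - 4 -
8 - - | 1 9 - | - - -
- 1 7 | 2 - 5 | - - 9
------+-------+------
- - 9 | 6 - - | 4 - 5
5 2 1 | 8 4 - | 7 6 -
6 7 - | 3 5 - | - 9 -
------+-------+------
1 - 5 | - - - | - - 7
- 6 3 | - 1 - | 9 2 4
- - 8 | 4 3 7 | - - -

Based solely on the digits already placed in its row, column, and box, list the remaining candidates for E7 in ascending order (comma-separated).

Row 7 already contains {1, 5, 7}.
Column E already contains {1, 3, 4, 5, 8, 9}.
Its 3×3 block (box 8) already contains {1, 3, 4, 7}.
Removing those from 1–9 leaves {2, 6} as the candidates for E7.

2,6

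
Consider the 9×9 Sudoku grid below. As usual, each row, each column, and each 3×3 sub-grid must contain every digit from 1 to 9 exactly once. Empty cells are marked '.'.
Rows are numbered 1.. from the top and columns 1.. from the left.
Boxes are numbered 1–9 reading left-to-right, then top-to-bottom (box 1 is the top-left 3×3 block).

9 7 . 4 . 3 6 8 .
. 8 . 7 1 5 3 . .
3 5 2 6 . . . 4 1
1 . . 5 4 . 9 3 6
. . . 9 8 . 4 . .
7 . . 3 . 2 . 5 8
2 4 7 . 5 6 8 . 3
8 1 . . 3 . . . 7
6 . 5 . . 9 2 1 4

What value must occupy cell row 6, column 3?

Cell row 6, column 3 itself could take any of {4, 6, 9} by direct elimination.
Consider where 4 can go in row 6.
row 6, column 2 is out (column 2 already has a 4).
row 6, column 5 is out (column 5 already has a 4).
row 6, column 7 is out (column 7 already has a 4).
So the only cell in row 6 that can hold 4 is row 6, column 3.
Therefore row 6, column 3 = 4.

4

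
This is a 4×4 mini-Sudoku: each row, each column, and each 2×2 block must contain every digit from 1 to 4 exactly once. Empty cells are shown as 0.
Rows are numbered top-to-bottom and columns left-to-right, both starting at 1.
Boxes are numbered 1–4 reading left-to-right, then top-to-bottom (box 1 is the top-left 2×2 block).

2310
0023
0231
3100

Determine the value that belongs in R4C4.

2

Cell R4C4 itself could take any of {2, 4} by direct elimination.
Consider where 2 can go in box 4.
R4C3 is out (column 3 already has a 2).
So the only cell in box 4 that can hold 2 is R4C4.
Therefore R4C4 = 2.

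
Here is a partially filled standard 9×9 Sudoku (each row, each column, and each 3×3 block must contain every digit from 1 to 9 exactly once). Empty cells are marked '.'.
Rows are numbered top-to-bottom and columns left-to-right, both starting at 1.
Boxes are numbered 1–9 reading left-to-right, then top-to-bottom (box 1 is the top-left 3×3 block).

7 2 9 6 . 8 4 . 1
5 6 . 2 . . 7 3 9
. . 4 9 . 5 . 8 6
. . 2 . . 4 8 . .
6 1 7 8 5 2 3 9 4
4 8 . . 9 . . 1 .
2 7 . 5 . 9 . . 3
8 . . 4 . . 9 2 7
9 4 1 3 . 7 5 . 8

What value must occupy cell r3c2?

Row 3 already contains {4, 5, 6, 8, 9}.
Column 2 already contains {1, 2, 4, 6, 7, 8}.
Its 3×3 block (box 1) already contains {2, 4, 5, 6, 7, 9}.
The only value from 1–9 not eliminated is 3, so r3c2 = 3.

3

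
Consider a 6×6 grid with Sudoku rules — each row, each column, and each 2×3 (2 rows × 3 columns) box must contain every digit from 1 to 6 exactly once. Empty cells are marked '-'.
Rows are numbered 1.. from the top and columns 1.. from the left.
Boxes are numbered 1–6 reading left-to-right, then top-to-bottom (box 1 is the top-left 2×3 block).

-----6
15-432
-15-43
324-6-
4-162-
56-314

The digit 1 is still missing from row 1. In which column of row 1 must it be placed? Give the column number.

4

Consider where 1 can go in row 1.
row 1, column 1 is out (column 1 already has a 1).
row 1, column 2 is out (column 2 already has a 1).
row 1, column 3 is out (column 3 already has a 1).
row 1, column 5 is out (column 5 already has a 1).
So the only cell in row 1 that can hold 1 is row 1, column 4.
That is column 4.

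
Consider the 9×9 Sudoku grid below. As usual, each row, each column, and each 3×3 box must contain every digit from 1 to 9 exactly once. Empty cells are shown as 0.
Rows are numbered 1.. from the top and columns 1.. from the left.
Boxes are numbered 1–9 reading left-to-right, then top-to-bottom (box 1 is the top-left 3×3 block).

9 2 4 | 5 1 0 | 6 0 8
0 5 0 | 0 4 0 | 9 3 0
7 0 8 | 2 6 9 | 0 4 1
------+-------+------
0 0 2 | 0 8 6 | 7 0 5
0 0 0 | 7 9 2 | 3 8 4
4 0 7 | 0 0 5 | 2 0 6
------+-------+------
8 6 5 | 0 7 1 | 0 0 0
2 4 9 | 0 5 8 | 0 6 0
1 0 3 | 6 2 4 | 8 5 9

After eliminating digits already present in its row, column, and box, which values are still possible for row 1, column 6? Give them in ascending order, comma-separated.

Row 1 already contains {1, 2, 4, 5, 6, 8, 9}.
Column 6 already contains {1, 2, 4, 5, 6, 8, 9}.
Its 3×3 block (box 2) already contains {1, 2, 4, 5, 6, 9}.
Removing those from 1–9 leaves {3, 7} as the candidates for row 1, column 6.

3,7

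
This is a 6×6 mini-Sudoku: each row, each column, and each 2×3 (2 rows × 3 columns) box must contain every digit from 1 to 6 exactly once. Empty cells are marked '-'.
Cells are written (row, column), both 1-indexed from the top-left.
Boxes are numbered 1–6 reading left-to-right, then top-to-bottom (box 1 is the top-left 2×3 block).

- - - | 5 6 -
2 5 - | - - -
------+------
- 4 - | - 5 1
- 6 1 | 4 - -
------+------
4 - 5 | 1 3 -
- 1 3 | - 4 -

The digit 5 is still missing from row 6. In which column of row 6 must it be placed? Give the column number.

6

Consider where 5 can go in row 6.
(6,1) is out (box 5 already has a 5).
(6,4) is out (column 4 already has a 5).
So the only cell in row 6 that can hold 5 is (6,6).
That is column 6.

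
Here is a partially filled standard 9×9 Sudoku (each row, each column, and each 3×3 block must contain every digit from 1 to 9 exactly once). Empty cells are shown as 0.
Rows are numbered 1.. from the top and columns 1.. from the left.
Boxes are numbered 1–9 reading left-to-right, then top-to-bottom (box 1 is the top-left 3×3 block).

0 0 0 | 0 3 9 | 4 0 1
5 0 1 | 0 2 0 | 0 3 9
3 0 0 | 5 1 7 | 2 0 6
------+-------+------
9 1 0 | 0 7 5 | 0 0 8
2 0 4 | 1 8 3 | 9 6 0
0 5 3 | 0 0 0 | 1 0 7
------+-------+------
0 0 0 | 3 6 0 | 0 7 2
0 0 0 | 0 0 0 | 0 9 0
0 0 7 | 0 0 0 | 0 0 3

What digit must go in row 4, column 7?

Row 4 already contains {1, 5, 7, 8, 9}.
Column 7 already contains {1, 2, 4, 9}.
Its 3×3 block (box 6) already contains {1, 6, 7, 8, 9}.
The only value from 1–9 not eliminated is 3, so row 4, column 7 = 3.

3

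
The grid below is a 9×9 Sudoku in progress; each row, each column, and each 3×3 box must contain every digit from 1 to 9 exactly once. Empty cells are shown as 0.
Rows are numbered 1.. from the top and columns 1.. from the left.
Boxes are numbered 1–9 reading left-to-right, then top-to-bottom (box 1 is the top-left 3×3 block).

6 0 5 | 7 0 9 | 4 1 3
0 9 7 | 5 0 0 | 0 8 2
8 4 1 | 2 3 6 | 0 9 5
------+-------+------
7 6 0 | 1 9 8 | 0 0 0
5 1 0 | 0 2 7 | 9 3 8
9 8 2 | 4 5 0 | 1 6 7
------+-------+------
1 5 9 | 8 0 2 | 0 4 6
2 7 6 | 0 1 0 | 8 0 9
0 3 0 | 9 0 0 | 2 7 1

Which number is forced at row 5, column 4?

Row 5 already contains {1, 2, 3, 5, 7, 8, 9}.
Column 4 already contains {1, 2, 4, 5, 7, 8, 9}.
Its 3×3 block (box 5) already contains {1, 2, 4, 5, 7, 8, 9}.
The only value from 1–9 not eliminated is 6, so row 5, column 4 = 6.

6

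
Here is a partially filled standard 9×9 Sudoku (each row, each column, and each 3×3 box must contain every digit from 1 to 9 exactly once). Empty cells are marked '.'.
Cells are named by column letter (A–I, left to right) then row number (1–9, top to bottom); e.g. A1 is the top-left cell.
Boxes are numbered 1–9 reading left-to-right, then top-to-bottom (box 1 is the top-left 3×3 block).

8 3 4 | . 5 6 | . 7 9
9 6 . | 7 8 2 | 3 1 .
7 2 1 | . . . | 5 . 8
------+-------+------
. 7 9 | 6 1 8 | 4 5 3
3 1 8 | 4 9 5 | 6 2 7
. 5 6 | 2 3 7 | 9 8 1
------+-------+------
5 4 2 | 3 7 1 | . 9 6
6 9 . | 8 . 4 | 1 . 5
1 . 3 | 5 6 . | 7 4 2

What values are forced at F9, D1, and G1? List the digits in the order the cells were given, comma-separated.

For F9:
  Row 9 already contains {1, 2, 3, 4, 5, 6, 7}.
  Column F already contains {1, 2, 4, 5, 6, 7, 8}.
  Its 3×3 block (box 8) already contains {1, 3, 4, 5, 6, 7, 8}.
  The only value from 1–9 not eliminated is 9, so F9 = 9.
For D1:
  Row 1 already contains {3, 4, 5, 6, 7, 8, 9}.
  Column D already contains {2, 3, 4, 5, 6, 7, 8}.
  Its 3×3 block (box 2) already contains {2, 5, 6, 7, 8}.
  The only value from 1–9 not eliminated is 1, so D1 = 1.
For G1:
  Row 1 already contains {3, 4, 5, 6, 7, 8, 9}.
  Column G already contains {1, 3, 4, 5, 6, 7, 9}.
  Its 3×3 block (box 3) already contains {1, 3, 5, 7, 8, 9}.
  The only value from 1–9 not eliminated is 2, so G1 = 2.

9,1,2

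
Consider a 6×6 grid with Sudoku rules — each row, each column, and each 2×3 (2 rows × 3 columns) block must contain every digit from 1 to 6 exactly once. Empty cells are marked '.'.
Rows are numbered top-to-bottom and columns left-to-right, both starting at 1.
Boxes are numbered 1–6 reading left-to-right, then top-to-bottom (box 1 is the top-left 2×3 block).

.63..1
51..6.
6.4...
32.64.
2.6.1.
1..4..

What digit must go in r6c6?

6

Cell r6c6 itself could take any of {2, 3, 5, 6} by direct elimination.
Consider where 6 can go in box 6.
r5c4 is out (row 5 already has a 6).
r5c6 is out (row 5 already has a 6).
r6c5 is out (column 5 already has a 6).
So the only cell in box 6 that can hold 6 is r6c6.
Therefore r6c6 = 6.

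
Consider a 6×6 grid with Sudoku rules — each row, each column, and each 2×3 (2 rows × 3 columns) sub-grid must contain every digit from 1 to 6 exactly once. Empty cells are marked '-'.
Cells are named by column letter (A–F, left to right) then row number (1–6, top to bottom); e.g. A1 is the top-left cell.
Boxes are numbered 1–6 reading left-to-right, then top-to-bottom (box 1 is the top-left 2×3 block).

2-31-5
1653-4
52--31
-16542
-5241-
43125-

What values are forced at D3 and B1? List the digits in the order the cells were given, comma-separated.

6,4

For D3:
  Row 3 already contains {1, 2, 3, 5}.
  Column D already contains {1, 2, 3, 4, 5}.
  Its 2×3 block (box 4) already contains {1, 2, 3, 4, 5}.
  The only value from 1–6 not eliminated is 6, so D3 = 6.
For B1:
  Row 1 already contains {1, 2, 3, 5}.
  Column B already contains {1, 2, 3, 5, 6}.
  Its 2×3 block (box 1) already contains {1, 2, 3, 5, 6}.
  The only value from 1–6 not eliminated is 4, so B1 = 4.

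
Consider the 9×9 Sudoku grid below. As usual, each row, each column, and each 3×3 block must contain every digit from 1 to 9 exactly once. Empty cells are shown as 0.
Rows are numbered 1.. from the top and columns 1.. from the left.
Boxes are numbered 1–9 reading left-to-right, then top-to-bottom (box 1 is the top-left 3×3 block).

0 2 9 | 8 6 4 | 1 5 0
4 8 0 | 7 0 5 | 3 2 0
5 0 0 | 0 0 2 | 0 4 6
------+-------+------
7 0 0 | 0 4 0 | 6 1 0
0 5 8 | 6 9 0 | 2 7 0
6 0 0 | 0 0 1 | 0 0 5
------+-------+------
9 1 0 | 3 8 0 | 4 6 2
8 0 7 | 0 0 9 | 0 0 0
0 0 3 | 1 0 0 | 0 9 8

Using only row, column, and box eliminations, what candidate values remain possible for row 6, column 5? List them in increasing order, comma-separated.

Row 6 already contains {1, 5, 6}.
Column 5 already contains {4, 6, 8, 9}.
Its 3×3 block (box 5) already contains {1, 4, 6, 9}.
Removing those from 1–9 leaves {2, 3, 7} as the candidates for row 6, column 5.

2,3,7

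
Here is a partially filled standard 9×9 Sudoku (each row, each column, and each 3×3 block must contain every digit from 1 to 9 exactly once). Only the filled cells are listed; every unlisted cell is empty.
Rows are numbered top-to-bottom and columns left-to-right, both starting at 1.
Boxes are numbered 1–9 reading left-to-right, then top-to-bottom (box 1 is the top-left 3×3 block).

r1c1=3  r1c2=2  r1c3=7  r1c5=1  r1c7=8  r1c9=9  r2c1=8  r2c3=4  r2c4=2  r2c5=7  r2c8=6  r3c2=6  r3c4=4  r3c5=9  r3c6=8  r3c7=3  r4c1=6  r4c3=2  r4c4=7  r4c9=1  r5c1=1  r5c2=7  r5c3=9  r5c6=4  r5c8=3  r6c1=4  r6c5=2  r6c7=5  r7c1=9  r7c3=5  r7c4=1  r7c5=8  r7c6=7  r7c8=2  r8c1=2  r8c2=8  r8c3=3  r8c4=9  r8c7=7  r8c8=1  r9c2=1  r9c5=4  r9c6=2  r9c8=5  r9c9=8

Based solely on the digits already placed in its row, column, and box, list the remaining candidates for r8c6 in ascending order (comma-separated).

5,6

Row 8 already contains {1, 2, 3, 7, 8, 9}.
Column 6 already contains {2, 4, 7, 8}.
Its 3×3 block (box 8) already contains {1, 2, 4, 7, 8, 9}.
Removing those from 1–9 leaves {5, 6} as the candidates for r8c6.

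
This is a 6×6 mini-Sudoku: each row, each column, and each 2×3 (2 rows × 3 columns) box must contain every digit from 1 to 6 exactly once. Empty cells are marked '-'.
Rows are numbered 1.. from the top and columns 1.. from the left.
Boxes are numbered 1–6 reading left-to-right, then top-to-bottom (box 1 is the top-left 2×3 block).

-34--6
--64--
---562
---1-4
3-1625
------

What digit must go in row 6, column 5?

Cell row 6, column 5 itself could take any of {1, 3, 4} by direct elimination.
Consider where 4 can go in box 6.
row 6, column 4 is out (column 4 already has a 4).
row 6, column 6 is out (column 6 already has a 4).
So the only cell in box 6 that can hold 4 is row 6, column 5.
Therefore row 6, column 5 = 4.

4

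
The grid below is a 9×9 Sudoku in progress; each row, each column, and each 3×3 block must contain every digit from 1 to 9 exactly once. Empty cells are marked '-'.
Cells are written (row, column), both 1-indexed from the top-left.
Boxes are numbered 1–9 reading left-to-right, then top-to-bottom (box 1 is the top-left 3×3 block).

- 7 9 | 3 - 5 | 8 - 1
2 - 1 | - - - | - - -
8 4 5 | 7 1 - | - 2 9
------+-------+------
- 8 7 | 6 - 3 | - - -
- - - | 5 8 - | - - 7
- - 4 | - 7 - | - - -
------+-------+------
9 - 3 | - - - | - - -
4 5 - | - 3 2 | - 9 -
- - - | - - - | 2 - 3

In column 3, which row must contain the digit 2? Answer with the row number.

5

Consider where 2 can go in column 3.
(8,3) is out (row 8 already has a 2).
(9,3) is out (row 9 already has a 2).
So the only cell in column 3 that can hold 2 is (5,3).
That is row 5.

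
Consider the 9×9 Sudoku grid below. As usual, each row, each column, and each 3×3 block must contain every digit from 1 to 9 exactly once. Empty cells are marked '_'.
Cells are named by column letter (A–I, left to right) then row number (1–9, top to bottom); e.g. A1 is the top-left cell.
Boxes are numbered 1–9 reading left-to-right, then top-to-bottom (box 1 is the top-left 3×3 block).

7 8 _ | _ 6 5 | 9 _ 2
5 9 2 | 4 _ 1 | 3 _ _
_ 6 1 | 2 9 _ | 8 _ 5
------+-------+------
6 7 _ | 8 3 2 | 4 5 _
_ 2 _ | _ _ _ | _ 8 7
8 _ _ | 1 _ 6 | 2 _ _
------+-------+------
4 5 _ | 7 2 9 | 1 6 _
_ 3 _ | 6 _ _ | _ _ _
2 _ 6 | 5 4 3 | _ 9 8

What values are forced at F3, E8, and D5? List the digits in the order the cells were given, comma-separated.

7,1,9

For F3:
  Row 3 already contains {1, 2, 5, 6, 8, 9}.
  Column F already contains {1, 2, 3, 5, 6, 9}.
  Its 3×3 block (box 2) already contains {1, 2, 4, 5, 6, 9}.
  The only value from 1–9 not eliminated is 7, so F3 = 7.
For E8:
  Consider where 1 can go in box 8.
  F8 is out (column F already has a 1).
  So the only cell in box 8 that can hold 1 is E8.
  So E8 = 1.
For D5:
  Row 5 already contains {2, 7, 8}.
  Column D already contains {1, 2, 4, 5, 6, 7, 8}.
  Its 3×3 block (box 5) already contains {1, 2, 3, 6, 8}.
  The only value from 1–9 not eliminated is 9, so D5 = 9.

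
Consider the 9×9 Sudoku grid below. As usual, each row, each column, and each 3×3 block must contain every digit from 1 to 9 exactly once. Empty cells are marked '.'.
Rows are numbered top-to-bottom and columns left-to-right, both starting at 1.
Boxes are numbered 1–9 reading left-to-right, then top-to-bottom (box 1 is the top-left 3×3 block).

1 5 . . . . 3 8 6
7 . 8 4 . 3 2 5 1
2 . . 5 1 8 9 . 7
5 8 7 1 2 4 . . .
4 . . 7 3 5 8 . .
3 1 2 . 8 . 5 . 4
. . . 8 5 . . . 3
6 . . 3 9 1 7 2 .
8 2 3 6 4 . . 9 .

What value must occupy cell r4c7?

6

Row 4 already contains {1, 2, 4, 5, 7, 8}.
Column 7 already contains {2, 3, 5, 7, 8, 9}.
Its 3×3 block (box 6) already contains {4, 5, 8}.
The only value from 1–9 not eliminated is 6, so r4c7 = 6.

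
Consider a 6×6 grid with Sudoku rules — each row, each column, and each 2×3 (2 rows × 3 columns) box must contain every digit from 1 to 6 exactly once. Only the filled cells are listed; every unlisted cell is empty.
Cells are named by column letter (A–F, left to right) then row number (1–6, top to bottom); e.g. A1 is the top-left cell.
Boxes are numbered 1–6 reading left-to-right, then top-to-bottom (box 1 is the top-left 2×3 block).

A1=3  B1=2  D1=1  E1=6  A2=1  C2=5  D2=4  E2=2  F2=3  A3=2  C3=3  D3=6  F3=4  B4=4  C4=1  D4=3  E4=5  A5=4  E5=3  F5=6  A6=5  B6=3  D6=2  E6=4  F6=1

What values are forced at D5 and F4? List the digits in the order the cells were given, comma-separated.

5,2

For D5:
  Row 5 already contains {3, 4, 6}.
  Column D already contains {1, 2, 3, 4, 6}.
  Its 2×3 block (box 6) already contains {1, 2, 3, 4, 6}.
  The only value from 1–6 not eliminated is 5, so D5 = 5.
For F4:
  Row 4 already contains {1, 3, 4, 5}.
  Column F already contains {1, 3, 4, 6}.
  Its 2×3 block (box 4) already contains {3, 4, 5, 6}.
  The only value from 1–6 not eliminated is 2, so F4 = 2.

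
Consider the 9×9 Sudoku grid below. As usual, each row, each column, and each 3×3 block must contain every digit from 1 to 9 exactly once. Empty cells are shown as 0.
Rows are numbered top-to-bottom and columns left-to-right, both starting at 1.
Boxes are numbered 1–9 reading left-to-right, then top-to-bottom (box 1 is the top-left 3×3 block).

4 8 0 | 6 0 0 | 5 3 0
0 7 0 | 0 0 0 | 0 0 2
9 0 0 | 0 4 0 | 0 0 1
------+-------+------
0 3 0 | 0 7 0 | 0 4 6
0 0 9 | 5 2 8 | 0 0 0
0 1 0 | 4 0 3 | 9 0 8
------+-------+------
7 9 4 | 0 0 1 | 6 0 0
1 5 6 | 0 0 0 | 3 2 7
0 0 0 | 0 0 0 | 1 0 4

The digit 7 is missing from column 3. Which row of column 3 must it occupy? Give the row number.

6

Consider where 7 can go in column 3.
r1c3 is out (box 1 already has a 7).
r2c3 is out (row 2 already has a 7).
r3c3 is out (box 1 already has a 7).
r4c3 is out (row 4 already has a 7).
r9c3 is out (box 7 already has a 7).
So the only cell in column 3 that can hold 7 is r6c3.
That is row 6.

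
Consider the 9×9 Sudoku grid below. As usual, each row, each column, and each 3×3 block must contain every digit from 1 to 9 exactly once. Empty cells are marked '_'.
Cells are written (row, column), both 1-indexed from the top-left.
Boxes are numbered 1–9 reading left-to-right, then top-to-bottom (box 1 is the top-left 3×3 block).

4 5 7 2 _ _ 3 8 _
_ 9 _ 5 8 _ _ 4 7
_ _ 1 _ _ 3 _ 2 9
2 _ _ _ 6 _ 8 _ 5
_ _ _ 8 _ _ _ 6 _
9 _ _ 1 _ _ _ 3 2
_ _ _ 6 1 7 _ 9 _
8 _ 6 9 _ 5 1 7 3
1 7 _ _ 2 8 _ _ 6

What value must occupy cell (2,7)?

6

Row 2 already contains {4, 5, 7, 8, 9}.
Column 7 already contains {1, 3, 8}.
Its 3×3 block (box 3) already contains {2, 3, 4, 7, 8, 9}.
The only value from 1–9 not eliminated is 6, so (2,7) = 6.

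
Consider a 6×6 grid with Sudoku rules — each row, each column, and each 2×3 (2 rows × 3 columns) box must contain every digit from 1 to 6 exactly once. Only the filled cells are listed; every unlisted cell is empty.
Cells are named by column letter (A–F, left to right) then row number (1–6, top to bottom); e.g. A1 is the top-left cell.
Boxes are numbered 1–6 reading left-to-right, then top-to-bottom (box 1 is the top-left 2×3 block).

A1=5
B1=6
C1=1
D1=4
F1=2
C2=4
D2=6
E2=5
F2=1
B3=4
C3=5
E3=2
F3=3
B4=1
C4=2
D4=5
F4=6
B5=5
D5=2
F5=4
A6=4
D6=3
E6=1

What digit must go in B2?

Cell B2 itself could take any of {2, 3} by direct elimination.
Consider where 3 can go in column B.
B6 is out (row 6 already has a 3).
So the only cell in column B that can hold 3 is B2.
Therefore B2 = 3.

3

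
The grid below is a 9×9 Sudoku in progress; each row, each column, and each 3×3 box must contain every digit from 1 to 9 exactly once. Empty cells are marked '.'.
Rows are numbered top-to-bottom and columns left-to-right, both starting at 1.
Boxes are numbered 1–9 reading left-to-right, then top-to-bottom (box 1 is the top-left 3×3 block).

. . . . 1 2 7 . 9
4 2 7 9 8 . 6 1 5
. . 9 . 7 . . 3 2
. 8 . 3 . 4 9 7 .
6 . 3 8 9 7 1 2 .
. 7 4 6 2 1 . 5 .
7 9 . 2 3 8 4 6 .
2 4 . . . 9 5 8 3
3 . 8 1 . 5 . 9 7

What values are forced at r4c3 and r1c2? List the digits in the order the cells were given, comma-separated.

For r4c3:
  Consider where 2 can go in column 3.
  r1c3 is out (row 1 already has a 2).
  r7c3 is out (row 7 already has a 2).
  r8c3 is out (row 8 already has a 2).
  So the only cell in column 3 that can hold 2 is r4c3.
  So r4c3 = 2.
For r1c2:
  Consider where 3 can go in box 1.
  r1c1 is out (column 1 already has a 3).
  r1c3 is out (column 3 already has a 3).
  r3c1 is out (row 3 already has a 3).
  r3c2 is out (row 3 already has a 3).
  So the only cell in box 1 that can hold 3 is r1c2.
  So r1c2 = 3.

2,3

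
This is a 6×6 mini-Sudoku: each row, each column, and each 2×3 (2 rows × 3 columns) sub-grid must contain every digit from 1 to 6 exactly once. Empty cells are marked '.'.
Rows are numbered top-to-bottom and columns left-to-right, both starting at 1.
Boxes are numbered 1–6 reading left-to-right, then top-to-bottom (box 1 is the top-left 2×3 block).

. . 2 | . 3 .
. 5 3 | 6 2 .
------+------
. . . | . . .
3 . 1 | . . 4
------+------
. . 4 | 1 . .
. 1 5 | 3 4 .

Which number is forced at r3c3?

Row 3 already contains {}.
Column 3 already contains {1, 2, 3, 4, 5}.
Its 2×3 block (box 3) already contains {1, 3}.
The only value from 1–6 not eliminated is 6, so r3c3 = 6.

6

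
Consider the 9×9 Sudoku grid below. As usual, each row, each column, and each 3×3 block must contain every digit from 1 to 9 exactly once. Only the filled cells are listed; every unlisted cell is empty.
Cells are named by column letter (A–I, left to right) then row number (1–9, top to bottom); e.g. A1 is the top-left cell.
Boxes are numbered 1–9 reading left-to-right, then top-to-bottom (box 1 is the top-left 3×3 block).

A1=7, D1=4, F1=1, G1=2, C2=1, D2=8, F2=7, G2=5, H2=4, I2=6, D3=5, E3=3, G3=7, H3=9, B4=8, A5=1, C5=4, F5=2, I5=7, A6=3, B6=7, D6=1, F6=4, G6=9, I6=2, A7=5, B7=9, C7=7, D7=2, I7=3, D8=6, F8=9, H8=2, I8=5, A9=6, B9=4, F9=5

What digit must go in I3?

Cell I3 itself could take any of {1, 8} by direct elimination.
Consider where 1 can go in box 3.
H1 is out (row 1 already has a 1).
I1 is out (row 1 already has a 1).
So the only cell in box 3 that can hold 1 is I3.
Therefore I3 = 1.

1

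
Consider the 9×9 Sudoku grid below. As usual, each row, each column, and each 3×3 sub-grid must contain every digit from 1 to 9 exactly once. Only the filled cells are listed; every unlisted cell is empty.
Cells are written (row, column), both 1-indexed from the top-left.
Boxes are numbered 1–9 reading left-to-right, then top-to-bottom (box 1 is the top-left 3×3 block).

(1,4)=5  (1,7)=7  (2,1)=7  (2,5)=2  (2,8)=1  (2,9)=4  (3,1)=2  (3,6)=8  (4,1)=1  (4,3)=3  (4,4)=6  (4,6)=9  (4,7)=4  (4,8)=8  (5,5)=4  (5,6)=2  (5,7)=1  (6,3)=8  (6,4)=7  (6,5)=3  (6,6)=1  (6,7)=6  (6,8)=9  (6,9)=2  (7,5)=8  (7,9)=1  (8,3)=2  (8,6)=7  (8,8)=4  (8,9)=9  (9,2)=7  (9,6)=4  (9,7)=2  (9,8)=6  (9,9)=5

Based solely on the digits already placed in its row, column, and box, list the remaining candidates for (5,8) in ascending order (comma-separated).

3,5,7

Row 5 already contains {1, 2, 4}.
Column 8 already contains {1, 4, 6, 8, 9}.
Its 3×3 block (box 6) already contains {1, 2, 4, 6, 8, 9}.
Removing those from 1–9 leaves {3, 5, 7} as the candidates for (5,8).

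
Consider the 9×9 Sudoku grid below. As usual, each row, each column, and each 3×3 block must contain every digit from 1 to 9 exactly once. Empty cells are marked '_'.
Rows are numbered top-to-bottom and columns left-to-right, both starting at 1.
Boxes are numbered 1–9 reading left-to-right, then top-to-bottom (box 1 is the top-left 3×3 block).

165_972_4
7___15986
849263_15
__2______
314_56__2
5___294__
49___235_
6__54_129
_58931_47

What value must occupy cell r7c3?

1

Cell r7c3 itself could take any of {1, 7} by direct elimination.
Consider where 1 can go in column 3.
r2c3 is out (row 2 already has a 1).
r6c3 is out (box 4 already has a 1).
r8c3 is out (row 8 already has a 1).
So the only cell in column 3 that can hold 1 is r7c3.
Therefore r7c3 = 1.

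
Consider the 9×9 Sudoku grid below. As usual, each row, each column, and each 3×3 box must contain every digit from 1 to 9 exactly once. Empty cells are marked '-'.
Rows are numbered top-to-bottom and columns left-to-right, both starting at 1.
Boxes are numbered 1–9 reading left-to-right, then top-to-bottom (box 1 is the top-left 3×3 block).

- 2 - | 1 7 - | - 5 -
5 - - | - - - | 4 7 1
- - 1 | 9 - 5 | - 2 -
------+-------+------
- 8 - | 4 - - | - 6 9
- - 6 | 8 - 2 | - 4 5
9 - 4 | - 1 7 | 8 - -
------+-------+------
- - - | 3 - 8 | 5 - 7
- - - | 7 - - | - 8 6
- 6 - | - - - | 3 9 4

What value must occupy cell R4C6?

Row 4 already contains {4, 6, 8, 9}.
Column 6 already contains {2, 5, 7, 8}.
Its 3×3 block (box 5) already contains {1, 2, 4, 7, 8}.
The only value from 1–9 not eliminated is 3, so R4C6 = 3.

3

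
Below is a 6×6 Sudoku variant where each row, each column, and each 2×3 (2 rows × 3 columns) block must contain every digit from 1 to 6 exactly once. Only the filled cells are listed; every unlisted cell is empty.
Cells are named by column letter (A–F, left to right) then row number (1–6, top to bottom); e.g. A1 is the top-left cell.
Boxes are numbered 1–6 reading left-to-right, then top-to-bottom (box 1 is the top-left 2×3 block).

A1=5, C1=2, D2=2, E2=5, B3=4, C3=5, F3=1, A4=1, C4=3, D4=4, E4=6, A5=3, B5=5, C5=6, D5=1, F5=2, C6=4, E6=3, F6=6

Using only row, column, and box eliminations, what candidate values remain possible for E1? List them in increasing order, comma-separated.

Row 1 already contains {2, 5}.
Column E already contains {3, 5, 6}.
Its 2×3 block (box 2) already contains {2, 5}.
Removing those from 1–6 leaves {1, 4} as the candidates for E1.

1,4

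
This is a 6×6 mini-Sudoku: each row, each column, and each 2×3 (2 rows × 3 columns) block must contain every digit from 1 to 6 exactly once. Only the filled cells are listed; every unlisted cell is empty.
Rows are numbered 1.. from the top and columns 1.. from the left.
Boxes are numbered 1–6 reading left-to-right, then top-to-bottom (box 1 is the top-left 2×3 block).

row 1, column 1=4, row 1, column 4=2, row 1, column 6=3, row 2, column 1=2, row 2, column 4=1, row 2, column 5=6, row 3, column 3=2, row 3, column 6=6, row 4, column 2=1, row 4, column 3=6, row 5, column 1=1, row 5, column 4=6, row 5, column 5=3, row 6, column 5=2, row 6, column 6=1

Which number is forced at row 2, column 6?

Cell row 2, column 6 itself could take any of {4, 5} by direct elimination.
Consider where 4 can go in box 2.
row 1, column 5 is out (row 1 already has a 4).
So the only cell in box 2 that can hold 4 is row 2, column 6.
Therefore row 2, column 6 = 4.

4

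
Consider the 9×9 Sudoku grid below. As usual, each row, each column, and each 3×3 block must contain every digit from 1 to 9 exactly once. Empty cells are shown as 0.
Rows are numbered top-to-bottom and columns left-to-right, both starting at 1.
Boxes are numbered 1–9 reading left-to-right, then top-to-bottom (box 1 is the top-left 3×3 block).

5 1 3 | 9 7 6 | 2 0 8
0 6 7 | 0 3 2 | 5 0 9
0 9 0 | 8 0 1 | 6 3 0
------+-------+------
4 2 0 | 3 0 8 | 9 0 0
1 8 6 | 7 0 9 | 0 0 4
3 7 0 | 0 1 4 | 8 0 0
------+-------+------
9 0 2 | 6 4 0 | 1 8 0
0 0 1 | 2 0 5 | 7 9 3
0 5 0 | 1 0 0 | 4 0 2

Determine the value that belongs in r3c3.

4

Row 3 already contains {1, 3, 6, 8, 9}.
Column 3 already contains {1, 2, 3, 6, 7}.
Its 3×3 block (box 1) already contains {1, 3, 5, 6, 7, 9}.
The only value from 1–9 not eliminated is 4, so r3c3 = 4.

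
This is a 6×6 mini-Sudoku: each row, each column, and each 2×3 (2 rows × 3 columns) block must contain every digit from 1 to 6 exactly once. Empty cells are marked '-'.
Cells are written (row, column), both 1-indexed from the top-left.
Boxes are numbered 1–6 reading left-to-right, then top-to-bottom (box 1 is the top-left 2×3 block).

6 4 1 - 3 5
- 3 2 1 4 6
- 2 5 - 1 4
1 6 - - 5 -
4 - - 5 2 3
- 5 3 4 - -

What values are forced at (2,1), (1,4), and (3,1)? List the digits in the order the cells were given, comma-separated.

For (2,1):
  Row 2 already contains {1, 2, 3, 4, 6}.
  Column 1 already contains {1, 4, 6}.
  Its 2×3 block (box 1) already contains {1, 2, 3, 4, 6}.
  The only value from 1–6 not eliminated is 5, so (2,1) = 5.
For (1,4):
  Row 1 already contains {1, 3, 4, 5, 6}.
  Column 4 already contains {1, 4, 5}.
  Its 2×3 block (box 2) already contains {1, 3, 4, 5, 6}.
  The only value from 1–6 not eliminated is 2, so (1,4) = 2.
For (3,1):
  Row 3 already contains {1, 2, 4, 5}.
  Column 1 already contains {1, 4, 6}.
  Its 2×3 block (box 3) already contains {1, 2, 5, 6}.
  The only value from 1–6 not eliminated is 3, so (3,1) = 3.

5,2,3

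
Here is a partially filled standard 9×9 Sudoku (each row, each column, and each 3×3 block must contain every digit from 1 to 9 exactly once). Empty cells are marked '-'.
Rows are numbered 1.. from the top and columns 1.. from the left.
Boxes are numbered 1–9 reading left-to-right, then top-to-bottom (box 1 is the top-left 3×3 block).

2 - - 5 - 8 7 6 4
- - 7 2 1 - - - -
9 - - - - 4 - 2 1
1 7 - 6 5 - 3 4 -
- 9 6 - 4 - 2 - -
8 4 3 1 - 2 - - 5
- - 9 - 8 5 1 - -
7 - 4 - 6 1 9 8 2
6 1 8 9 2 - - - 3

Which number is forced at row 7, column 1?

3

Row 7 already contains {1, 5, 8, 9}.
Column 1 already contains {1, 2, 6, 7, 8, 9}.
Its 3×3 block (box 7) already contains {1, 4, 6, 7, 8, 9}.
The only value from 1–9 not eliminated is 3, so row 7, column 1 = 3.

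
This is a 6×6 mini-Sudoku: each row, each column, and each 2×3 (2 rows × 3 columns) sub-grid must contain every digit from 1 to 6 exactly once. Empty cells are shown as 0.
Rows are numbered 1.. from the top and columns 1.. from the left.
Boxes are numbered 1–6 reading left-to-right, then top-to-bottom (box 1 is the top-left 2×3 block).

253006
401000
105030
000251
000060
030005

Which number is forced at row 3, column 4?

Cell row 3, column 4 itself could take any of {4, 6} by direct elimination.
Consider where 6 can go in column 4.
row 1, column 4 is out (row 1 already has a 6).
row 2, column 4 is out (box 2 already has a 6).
row 5, column 4 is out (row 5 already has a 6).
row 6, column 4 is out (box 6 already has a 6).
So the only cell in column 4 that can hold 6 is row 3, column 4.
Therefore row 3, column 4 = 6.

6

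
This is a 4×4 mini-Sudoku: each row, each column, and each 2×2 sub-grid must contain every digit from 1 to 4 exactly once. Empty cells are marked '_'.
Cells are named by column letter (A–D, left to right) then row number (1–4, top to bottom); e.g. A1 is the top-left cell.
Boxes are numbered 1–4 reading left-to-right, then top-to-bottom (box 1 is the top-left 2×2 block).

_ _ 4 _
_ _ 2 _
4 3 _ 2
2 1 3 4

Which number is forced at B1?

2

Row 1 already contains {4}.
Column B already contains {1, 3}.
Its 2×2 block (box 1) already contains {}.
The only value from 1–4 not eliminated is 2, so B1 = 2.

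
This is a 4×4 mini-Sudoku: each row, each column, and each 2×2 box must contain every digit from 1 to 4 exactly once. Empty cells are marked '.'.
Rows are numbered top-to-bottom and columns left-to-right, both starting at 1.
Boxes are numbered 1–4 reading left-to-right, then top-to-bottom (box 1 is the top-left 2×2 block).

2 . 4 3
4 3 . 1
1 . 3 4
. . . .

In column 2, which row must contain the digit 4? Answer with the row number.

Consider where 4 can go in column 2.
r1c2 is out (row 1 already has a 4).
r3c2 is out (row 3 already has a 4).
So the only cell in column 2 that can hold 4 is r4c2.
That is row 4.

4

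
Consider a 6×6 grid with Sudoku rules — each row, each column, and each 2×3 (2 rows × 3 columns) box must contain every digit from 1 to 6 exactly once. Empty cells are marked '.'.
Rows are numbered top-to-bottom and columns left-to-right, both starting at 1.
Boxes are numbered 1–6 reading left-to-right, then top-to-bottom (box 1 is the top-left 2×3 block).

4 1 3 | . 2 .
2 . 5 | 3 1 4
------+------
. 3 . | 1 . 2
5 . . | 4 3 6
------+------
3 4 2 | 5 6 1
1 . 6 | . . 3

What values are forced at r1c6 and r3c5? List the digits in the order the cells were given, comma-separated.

For r1c6:
  Row 1 already contains {1, 2, 3, 4}.
  Column 6 already contains {1, 2, 3, 4, 6}.
  Its 2×3 block (box 2) already contains {1, 2, 3, 4}.
  The only value from 1–6 not eliminated is 5, so r1c6 = 5.
For r3c5:
  Row 3 already contains {1, 2, 3}.
  Column 5 already contains {1, 2, 3, 6}.
  Its 2×3 block (box 4) already contains {1, 2, 3, 4, 6}.
  The only value from 1–6 not eliminated is 5, so r3c5 = 5.

5,5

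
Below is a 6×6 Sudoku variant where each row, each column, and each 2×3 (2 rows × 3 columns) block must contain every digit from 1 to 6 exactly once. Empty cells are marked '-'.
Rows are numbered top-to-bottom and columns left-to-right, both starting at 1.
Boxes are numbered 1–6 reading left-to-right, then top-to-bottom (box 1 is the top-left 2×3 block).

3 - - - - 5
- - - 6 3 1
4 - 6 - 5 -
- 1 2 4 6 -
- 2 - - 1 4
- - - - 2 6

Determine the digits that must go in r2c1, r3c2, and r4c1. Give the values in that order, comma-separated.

For r2c1:
  Consider where 2 can go in box 1.
  r1c2 is out (column 2 already has a 2).
  r1c3 is out (column 3 already has a 2).
  r2c2 is out (column 2 already has a 2).
  r2c3 is out (column 3 already has a 2).
  So the only cell in box 1 that can hold 2 is r2c1.
  So r2c1 = 2.
For r3c2:
  Row 3 already contains {4, 5, 6}.
  Column 2 already contains {1, 2}.
  Its 2×3 block (box 3) already contains {1, 2, 4, 6}.
  The only value from 1–6 not eliminated is 3, so r3c2 = 3.
For r4c1:
  Row 4 already contains {1, 2, 4, 6}.
  Column 1 already contains {3, 4}.
  Its 2×3 block (box 3) already contains {1, 2, 4, 6}.
  The only value from 1–6 not eliminated is 5, so r4c1 = 5.

2,3,5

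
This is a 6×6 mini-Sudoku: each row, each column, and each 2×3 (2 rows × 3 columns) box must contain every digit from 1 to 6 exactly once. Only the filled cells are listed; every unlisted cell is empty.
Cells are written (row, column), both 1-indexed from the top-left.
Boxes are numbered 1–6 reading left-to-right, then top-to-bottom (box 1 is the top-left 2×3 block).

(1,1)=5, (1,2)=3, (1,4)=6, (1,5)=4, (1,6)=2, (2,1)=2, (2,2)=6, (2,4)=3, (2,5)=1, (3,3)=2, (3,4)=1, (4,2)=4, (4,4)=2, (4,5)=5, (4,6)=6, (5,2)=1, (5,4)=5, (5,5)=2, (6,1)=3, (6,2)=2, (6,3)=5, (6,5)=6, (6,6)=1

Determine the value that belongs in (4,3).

Cell (4,3) itself could take any of {1, 3} by direct elimination.
Consider where 3 can go in column 3.
(1,3) is out (row 1 already has a 3).
(2,3) is out (row 2 already has a 3).
(5,3) is out (box 5 already has a 3).
So the only cell in column 3 that can hold 3 is (4,3).
Therefore (4,3) = 3.

3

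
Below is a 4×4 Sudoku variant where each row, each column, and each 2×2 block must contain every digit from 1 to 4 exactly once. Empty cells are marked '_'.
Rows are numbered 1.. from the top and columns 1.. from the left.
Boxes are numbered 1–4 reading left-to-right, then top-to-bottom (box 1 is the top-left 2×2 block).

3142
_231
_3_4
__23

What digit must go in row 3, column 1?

Cell row 3, column 1 itself could take any of {1, 2} by direct elimination.
Consider where 2 can go in column 1.
row 2, column 1 is out (row 2 already has a 2).
row 4, column 1 is out (row 4 already has a 2).
So the only cell in column 1 that can hold 2 is row 3, column 1.
Therefore row 3, column 1 = 2.

2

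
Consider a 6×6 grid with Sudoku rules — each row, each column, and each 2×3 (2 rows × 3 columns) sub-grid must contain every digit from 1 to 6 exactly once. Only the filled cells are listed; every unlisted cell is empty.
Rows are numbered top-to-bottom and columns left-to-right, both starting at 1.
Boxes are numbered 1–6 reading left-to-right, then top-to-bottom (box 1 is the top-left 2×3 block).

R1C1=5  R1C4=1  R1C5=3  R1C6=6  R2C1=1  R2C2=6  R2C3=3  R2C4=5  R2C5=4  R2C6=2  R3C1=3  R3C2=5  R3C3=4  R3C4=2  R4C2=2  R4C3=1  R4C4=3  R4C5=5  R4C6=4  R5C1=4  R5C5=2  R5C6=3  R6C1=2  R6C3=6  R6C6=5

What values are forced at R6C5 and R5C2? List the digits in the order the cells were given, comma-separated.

For R6C5:
  Row 6 already contains {2, 5, 6}.
  Column 5 already contains {2, 3, 4, 5}.
  Its 2×3 block (box 6) already contains {2, 3, 5}.
  The only value from 1–6 not eliminated is 1, so R6C5 = 1.
For R5C2:
  Row 5 already contains {2, 3, 4}.
  Column 2 already contains {2, 5, 6}.
  Its 2×3 block (box 5) already contains {2, 4, 6}.
  The only value from 1–6 not eliminated is 1, so R5C2 = 1.

1,1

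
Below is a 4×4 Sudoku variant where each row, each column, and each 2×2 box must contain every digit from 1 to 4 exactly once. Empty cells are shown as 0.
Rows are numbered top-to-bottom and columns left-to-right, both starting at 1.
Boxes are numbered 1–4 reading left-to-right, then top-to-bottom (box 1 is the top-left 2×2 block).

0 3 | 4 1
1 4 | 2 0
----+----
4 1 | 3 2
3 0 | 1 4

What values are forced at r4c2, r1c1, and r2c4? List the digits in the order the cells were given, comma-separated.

For r4c2:
  Row 4 already contains {1, 3, 4}.
  Column 2 already contains {1, 3, 4}.
  Its 2×2 block (box 3) already contains {1, 3, 4}.
  The only value from 1–4 not eliminated is 2, so r4c2 = 2.
For r1c1:
  Row 1 already contains {1, 3, 4}.
  Column 1 already contains {1, 3, 4}.
  Its 2×2 block (box 1) already contains {1, 3, 4}.
  The only value from 1–4 not eliminated is 2, so r1c1 = 2.
For r2c4:
  Row 2 already contains {1, 2, 4}.
  Column 4 already contains {1, 2, 4}.
  Its 2×2 block (box 2) already contains {1, 2, 4}.
  The only value from 1–4 not eliminated is 3, so r2c4 = 3.

2,2,3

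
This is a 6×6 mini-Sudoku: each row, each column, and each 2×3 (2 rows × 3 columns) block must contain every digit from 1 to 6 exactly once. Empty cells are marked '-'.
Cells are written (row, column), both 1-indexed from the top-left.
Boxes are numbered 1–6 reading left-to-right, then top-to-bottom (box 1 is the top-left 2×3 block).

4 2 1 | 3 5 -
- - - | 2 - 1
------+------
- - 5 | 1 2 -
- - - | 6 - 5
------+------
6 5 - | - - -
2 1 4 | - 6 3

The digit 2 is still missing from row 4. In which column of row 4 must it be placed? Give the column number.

Consider where 2 can go in row 4.
(4,1) is out (column 1 already has a 2).
(4,2) is out (column 2 already has a 2).
(4,5) is out (column 5 already has a 2).
So the only cell in row 4 that can hold 2 is (4,3).
That is column 3.

3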